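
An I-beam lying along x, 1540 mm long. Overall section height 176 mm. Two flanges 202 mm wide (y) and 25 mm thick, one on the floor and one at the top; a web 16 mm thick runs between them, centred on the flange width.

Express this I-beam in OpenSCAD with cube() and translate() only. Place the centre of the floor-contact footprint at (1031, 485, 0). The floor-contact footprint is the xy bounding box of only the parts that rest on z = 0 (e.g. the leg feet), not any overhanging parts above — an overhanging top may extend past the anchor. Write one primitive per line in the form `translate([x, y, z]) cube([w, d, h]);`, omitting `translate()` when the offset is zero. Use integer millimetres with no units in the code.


translate([261, 384, 0]) cube([1540, 202, 25]);
translate([261, 477, 25]) cube([1540, 16, 126]);
translate([261, 384, 151]) cube([1540, 202, 25]);


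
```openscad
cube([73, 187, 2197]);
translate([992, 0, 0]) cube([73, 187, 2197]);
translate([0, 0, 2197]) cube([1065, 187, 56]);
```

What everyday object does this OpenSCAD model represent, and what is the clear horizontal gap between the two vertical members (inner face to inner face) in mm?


A door frame. The clear opening width is 919 mm.

Two 2197 mm tall posts with a header on top — a door frame. The left jamb is 73 mm wide at x = 0; the right jamb starts at x = 992. The clear opening is 992 − 73 = 919 mm.


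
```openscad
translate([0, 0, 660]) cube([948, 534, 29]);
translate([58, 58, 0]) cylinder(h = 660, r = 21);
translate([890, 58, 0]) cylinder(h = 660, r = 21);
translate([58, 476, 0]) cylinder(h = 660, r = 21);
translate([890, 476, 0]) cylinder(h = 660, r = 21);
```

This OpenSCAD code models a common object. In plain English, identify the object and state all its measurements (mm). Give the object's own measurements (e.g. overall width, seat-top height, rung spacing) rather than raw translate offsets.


A rectangular dining table. The top is 948×534×29 mm with its upper surface at z = 689 mm. It stands on four round legs of 42 mm diameter, each leg's bounding box inset 37 mm from the nearest pair of top edges, running from the floor to the underside of the top.


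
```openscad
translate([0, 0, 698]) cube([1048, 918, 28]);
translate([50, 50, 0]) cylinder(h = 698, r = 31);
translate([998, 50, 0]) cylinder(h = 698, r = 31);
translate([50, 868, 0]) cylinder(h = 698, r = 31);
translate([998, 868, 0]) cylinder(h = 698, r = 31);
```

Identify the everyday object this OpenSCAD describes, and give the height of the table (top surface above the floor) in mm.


A table. The table height is 726 mm.

A 1048×918×28 slab sits at z = 698 on four Ø62 mm round legs — a table. The top surface is at 698 + 28 = 726 mm.


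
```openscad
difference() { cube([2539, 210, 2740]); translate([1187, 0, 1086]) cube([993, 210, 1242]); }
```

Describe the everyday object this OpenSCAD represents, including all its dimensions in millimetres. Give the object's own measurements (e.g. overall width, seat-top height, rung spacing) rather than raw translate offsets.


A wall 2539 mm long (x), 210 mm thick (y), 2740 mm tall, with a rectangular window opening cut through it. The opening is 993 mm wide and 1242 mm tall; its sill is at z = 1086 mm and its near (−x) edge is 1187 mm from the wall's −x end. The opening passes through the full wall thickness.


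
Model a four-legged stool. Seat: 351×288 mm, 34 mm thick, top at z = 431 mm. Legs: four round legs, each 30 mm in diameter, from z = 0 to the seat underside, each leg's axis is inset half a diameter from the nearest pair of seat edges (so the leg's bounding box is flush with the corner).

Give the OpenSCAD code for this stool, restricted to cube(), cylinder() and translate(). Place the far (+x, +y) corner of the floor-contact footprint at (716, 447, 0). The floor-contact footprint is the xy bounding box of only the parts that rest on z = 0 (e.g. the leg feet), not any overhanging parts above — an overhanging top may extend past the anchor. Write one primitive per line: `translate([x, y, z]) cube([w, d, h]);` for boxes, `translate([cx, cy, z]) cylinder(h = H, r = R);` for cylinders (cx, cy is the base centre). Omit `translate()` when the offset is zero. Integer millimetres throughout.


translate([365, 159, 397]) cube([351, 288, 34]);
translate([380, 174, 0]) cylinder(h = 397, r = 15);
translate([701, 174, 0]) cylinder(h = 397, r = 15);
translate([380, 432, 0]) cylinder(h = 397, r = 15);
translate([701, 432, 0]) cylinder(h = 397, r = 15);


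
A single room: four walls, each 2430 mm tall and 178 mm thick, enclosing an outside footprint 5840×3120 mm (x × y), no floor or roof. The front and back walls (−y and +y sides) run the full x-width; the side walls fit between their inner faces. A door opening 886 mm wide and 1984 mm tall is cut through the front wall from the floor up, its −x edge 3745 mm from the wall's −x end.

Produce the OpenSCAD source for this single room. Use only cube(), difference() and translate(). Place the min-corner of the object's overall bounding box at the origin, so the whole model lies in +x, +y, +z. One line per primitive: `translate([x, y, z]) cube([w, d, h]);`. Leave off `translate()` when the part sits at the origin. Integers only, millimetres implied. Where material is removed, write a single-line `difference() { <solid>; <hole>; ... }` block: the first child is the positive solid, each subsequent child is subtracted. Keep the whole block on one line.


difference() { cube([5840, 178, 2430]); translate([3745, 0, 0]) cube([886, 178, 1984]); }
translate([0, 2942, 0]) cube([5840, 178, 2430]);
translate([0, 178, 0]) cube([178, 2764, 2430]);
translate([5662, 178, 0]) cube([178, 2764, 2430]);


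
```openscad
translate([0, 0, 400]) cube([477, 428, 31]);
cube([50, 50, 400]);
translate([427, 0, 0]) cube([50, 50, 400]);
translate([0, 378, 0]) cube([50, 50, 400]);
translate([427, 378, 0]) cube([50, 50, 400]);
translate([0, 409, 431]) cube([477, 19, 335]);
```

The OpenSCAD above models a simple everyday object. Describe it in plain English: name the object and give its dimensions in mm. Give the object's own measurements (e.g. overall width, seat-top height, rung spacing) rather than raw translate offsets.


A chair. The seat is a 477×428×31 mm slab with its top at z = 431 mm, on four 50×50 mm corner legs (flush with the seat edges, standing on z = 0). A flat backrest 19 mm thick, 335 mm tall, spans the full seat width and rises from the seat top along its +y edge, rear face flush with the rear of the seat.


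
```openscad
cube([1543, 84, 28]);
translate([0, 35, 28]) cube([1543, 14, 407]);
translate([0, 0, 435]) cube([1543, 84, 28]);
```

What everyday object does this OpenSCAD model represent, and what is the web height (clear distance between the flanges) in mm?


An I-beam. The web height is 407 mm.

Two wide flanges with a thin centred web — an I-beam. Overall 463 mm minus two 28 mm flanges gives a web of 463 − 2·28 = 407 mm.


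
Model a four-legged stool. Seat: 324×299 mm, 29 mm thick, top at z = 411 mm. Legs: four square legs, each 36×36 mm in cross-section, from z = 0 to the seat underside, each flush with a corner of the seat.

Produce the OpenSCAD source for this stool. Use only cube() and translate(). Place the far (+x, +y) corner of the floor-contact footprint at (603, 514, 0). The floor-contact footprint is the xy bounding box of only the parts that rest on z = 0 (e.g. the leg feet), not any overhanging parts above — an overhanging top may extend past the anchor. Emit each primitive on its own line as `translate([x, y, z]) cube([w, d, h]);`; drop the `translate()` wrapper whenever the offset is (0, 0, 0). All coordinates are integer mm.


// leg_h = 411 - 29 = 382
translate([279, 215, 382]) cube([324, 299, 29]);
translate([279, 215, 0]) cube([36, 36, 382]);
translate([567, 215, 0]) cube([36, 36, 382]);
translate([279, 478, 0]) cube([36, 36, 382]);
translate([567, 478, 0]) cube([36, 36, 382]);


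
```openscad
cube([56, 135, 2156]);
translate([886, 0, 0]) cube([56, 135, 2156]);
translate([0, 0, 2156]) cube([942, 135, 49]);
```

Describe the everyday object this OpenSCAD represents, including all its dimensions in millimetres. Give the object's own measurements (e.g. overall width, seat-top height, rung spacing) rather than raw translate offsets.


A door frame. The clear opening is 830 mm wide and 2156 mm high. Two 56 mm wide jambs, 135 mm deep, stand either side of the opening from the floor to the top of the opening. A 49 mm thick head sits across the top of both jambs, spanning the full outside width of the frame.


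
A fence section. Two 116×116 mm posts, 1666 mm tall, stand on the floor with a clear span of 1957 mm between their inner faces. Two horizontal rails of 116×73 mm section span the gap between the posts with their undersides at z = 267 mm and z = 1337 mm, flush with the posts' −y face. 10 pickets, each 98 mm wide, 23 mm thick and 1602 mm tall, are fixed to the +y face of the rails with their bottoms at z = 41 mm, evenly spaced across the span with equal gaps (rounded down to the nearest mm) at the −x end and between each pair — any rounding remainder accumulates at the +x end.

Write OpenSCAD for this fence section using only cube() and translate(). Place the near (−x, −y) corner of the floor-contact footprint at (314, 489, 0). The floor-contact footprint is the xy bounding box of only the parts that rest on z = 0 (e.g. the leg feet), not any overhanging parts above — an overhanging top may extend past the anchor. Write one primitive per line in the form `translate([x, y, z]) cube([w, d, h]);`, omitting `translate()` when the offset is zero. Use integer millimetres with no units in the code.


translate([314, 489, 0]) cube([116, 116, 1666]);
translate([2387, 489, 0]) cube([116, 116, 1666]);
translate([430, 489, 267]) cube([1957, 116, 73]);
translate([430, 489, 1337]) cube([1957, 116, 73]);
translate([518, 605, 41]) cube([98, 23, 1602]);
translate([704, 605, 41]) cube([98, 23, 1602]);
translate([890, 605, 41]) cube([98, 23, 1602]);
translate([1076, 605, 41]) cube([98, 23, 1602]);
translate([1262, 605, 41]) cube([98, 23, 1602]);
translate([1448, 605, 41]) cube([98, 23, 1602]);
translate([1634, 605, 41]) cube([98, 23, 1602]);
translate([1820, 605, 41]) cube([98, 23, 1602]);
translate([2006, 605, 41]) cube([98, 23, 1602]);
translate([2192, 605, 41]) cube([98, 23, 1602]);


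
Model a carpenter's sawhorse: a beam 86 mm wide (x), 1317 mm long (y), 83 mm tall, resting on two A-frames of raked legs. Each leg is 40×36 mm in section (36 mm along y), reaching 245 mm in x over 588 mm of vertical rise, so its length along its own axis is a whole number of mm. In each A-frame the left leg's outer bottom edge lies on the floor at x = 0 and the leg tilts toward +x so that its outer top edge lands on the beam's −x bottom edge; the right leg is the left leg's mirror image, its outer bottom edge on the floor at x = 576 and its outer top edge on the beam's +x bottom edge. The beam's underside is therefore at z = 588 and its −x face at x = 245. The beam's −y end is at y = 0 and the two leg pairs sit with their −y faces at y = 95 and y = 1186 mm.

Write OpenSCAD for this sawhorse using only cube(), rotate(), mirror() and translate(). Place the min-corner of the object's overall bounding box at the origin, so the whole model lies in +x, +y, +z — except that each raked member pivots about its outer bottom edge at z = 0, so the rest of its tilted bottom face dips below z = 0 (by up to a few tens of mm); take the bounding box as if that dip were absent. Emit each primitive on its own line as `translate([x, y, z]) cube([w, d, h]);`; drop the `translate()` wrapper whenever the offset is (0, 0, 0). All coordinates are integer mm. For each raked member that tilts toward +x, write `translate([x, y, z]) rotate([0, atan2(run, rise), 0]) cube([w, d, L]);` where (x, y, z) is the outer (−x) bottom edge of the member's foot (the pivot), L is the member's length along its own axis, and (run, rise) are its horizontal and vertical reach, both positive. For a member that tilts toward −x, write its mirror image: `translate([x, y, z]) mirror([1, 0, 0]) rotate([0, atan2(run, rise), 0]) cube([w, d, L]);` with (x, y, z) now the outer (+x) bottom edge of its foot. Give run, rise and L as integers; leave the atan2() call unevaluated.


// leg length = √(245² + 588²) = 637
// right-leg outer foot x = 2·245 + 86 = 576
// beam min-corner = (245, 0, 588)
translate([245, 0, 588]) cube([86, 1317, 83]);
translate([0, 95, 0]) rotate([0, atan2(245, 588), 0]) cube([40, 36, 637]);
translate([576, 95, 0]) mirror([1, 0, 0]) rotate([0, atan2(245, 588), 0]) cube([40, 36, 637]);
translate([0, 1186, 0]) rotate([0, atan2(245, 588), 0]) cube([40, 36, 637]);
translate([576, 1186, 0]) mirror([1, 0, 0]) rotate([0, atan2(245, 588), 0]) cube([40, 36, 637]);


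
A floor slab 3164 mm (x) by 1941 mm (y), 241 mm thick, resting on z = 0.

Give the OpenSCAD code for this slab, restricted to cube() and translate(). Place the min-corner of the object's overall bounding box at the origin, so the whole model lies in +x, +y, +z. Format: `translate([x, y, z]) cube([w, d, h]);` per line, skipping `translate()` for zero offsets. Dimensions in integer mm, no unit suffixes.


cube([3164, 1941, 241]);


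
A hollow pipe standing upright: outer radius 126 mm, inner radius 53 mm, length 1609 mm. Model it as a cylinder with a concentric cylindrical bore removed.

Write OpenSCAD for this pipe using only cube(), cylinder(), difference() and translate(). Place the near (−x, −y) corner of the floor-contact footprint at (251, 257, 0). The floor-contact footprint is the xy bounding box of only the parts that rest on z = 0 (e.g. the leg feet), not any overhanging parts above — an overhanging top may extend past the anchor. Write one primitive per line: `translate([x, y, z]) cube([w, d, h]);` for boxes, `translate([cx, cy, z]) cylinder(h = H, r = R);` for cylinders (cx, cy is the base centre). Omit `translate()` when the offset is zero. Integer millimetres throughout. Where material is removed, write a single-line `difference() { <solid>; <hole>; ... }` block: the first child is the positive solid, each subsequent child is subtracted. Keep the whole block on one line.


difference() { translate([377, 383, 0]) cylinder(h = 1609, r = 126); translate([377, 383, 0]) cylinder(h = 1609, r = 53); }


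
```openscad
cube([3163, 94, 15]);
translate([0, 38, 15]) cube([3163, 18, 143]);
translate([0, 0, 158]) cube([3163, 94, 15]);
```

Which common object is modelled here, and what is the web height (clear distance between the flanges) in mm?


An I-beam. The web height is 143 mm.

Two wide flanges with a thin centred web — an I-beam. Overall 173 mm minus two 15 mm flanges gives a web of 173 − 2·15 = 143 mm.


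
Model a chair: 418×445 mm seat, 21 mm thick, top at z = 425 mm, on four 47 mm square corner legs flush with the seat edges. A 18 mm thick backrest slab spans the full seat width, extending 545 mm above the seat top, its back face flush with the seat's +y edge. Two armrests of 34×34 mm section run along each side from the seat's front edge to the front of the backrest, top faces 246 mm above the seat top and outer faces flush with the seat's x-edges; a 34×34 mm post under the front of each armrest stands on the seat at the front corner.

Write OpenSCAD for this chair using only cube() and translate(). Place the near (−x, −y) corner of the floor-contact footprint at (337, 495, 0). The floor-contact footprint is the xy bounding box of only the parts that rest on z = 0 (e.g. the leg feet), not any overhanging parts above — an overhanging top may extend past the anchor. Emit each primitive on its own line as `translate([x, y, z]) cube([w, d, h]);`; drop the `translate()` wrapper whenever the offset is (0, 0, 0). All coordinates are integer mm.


translate([337, 495, 404]) cube([418, 445, 21]);
translate([337, 495, 0]) cube([47, 47, 404]);
translate([708, 495, 0]) cube([47, 47, 404]);
translate([337, 893, 0]) cube([47, 47, 404]);
translate([708, 893, 0]) cube([47, 47, 404]);
translate([337, 922, 425]) cube([418, 18, 545]);
translate([337, 495, 637]) cube([34, 427, 34]);
translate([721, 495, 637]) cube([34, 427, 34]);
translate([337, 495, 425]) cube([34, 34, 212]);
translate([721, 495, 425]) cube([34, 34, 212]);


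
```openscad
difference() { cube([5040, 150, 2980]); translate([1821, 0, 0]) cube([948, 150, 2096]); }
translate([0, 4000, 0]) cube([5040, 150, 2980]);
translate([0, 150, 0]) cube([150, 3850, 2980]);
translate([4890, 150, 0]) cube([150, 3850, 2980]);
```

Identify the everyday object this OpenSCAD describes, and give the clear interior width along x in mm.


A single room. The interior width is 4740 mm.

Four walls enclosing a rectangle with a door in the front wall — a room. Outside width 5040 minus two 150 mm walls gives 4740 mm.


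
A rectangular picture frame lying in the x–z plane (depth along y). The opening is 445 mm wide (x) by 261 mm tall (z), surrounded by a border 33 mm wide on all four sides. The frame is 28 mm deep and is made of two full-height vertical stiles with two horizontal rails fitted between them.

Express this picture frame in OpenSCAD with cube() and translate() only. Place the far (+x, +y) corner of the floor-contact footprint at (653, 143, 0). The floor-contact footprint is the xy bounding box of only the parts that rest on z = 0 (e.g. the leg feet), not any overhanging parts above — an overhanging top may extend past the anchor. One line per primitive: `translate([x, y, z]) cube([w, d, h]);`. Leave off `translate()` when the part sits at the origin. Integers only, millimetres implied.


translate([142, 115, 0]) cube([33, 28, 327]);
translate([620, 115, 0]) cube([33, 28, 327]);
translate([175, 115, 0]) cube([445, 28, 33]);
translate([175, 115, 294]) cube([445, 28, 33]);


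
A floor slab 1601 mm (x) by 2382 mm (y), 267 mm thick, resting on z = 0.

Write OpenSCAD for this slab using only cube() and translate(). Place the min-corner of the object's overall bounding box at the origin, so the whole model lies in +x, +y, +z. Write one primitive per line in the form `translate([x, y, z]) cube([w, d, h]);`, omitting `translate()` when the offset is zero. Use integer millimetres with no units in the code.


cube([1601, 2382, 267]);


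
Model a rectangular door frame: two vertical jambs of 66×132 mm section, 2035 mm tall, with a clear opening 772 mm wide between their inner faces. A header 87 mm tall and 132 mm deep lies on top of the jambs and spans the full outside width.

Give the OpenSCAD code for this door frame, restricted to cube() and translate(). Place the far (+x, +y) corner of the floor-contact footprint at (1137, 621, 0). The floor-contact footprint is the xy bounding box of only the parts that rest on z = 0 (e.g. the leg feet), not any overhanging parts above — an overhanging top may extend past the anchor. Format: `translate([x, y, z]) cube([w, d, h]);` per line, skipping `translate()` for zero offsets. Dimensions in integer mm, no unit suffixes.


translate([233, 489, 0]) cube([66, 132, 2035]);
translate([1071, 489, 0]) cube([66, 132, 2035]);
translate([233, 489, 2035]) cube([904, 132, 87]);


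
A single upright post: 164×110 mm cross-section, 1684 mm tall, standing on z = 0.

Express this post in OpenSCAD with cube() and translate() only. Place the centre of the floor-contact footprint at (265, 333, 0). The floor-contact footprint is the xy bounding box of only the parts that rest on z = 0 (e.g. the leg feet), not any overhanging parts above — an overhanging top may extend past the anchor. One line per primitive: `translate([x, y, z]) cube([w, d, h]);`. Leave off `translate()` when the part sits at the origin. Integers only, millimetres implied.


translate([183, 278, 0]) cube([164, 110, 1684]);


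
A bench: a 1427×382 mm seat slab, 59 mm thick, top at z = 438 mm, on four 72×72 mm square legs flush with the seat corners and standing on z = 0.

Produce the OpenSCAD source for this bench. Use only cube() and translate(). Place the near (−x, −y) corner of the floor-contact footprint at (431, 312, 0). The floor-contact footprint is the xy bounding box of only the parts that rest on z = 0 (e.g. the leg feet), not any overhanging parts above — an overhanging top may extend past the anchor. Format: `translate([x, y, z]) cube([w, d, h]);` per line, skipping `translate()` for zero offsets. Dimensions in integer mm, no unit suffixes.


translate([431, 312, 379]) cube([1427, 382, 59]);
translate([431, 312, 0]) cube([72, 72, 379]);
translate([431, 622, 0]) cube([72, 72, 379]);
translate([1786, 312, 0]) cube([72, 72, 379]);
translate([1786, 622, 0]) cube([72, 72, 379]);


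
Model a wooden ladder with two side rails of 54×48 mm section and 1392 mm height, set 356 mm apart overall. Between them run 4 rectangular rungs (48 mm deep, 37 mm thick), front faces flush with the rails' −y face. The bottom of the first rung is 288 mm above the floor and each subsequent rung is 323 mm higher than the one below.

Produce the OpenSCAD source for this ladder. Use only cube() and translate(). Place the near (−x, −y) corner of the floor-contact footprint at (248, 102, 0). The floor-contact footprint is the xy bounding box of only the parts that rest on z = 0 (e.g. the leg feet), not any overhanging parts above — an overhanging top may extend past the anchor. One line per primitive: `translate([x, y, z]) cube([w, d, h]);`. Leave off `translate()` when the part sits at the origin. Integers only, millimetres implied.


translate([248, 102, 0]) cube([54, 48, 1392]);
translate([550, 102, 0]) cube([54, 48, 1392]);
translate([302, 102, 288]) cube([248, 48, 37]);
translate([302, 102, 611]) cube([248, 48, 37]);
translate([302, 102, 934]) cube([248, 48, 37]);
translate([302, 102, 1257]) cube([248, 48, 37]);


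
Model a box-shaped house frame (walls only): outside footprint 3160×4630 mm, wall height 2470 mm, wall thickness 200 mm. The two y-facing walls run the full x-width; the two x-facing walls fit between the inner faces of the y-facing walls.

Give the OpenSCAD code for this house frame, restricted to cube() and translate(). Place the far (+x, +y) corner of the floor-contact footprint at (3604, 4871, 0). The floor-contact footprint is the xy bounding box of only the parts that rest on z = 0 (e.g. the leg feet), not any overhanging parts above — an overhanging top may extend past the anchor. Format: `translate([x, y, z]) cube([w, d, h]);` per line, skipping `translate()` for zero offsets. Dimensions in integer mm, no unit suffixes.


translate([444, 241, 0]) cube([3160, 200, 2470]);
translate([444, 4671, 0]) cube([3160, 200, 2470]);
translate([444, 441, 0]) cube([200, 4230, 2470]);
translate([3404, 441, 0]) cube([200, 4230, 2470]);


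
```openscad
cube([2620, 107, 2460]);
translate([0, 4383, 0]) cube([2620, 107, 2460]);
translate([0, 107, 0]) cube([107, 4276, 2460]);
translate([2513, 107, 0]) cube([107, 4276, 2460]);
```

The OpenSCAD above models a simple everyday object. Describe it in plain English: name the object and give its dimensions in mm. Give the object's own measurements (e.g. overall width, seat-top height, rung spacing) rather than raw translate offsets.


The wall frame of a small rectangular building: four walls, each 2460 mm tall and 107 mm thick, enclosing a footprint 2620 mm (x) by 4490 mm (y) outside-to-outside, with no floor or roof. The front and back walls (the −y and +y sides) span the full width; the two side walls fit between them.


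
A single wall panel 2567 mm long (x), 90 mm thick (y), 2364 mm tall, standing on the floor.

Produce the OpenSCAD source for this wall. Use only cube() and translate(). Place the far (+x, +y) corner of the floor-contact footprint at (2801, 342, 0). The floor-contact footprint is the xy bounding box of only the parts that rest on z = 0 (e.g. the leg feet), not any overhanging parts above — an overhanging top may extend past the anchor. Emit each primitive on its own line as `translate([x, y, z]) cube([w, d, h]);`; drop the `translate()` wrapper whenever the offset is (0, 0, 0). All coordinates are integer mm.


translate([234, 252, 0]) cube([2567, 90, 2364]);


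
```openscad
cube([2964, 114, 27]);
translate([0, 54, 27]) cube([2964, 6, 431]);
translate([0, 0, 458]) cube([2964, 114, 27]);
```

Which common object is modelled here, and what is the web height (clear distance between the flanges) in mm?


An I-beam. The web height is 431 mm.

Two wide flanges with a thin centred web — an I-beam. Overall 485 mm minus two 27 mm flanges gives a web of 485 − 2·27 = 431 mm.


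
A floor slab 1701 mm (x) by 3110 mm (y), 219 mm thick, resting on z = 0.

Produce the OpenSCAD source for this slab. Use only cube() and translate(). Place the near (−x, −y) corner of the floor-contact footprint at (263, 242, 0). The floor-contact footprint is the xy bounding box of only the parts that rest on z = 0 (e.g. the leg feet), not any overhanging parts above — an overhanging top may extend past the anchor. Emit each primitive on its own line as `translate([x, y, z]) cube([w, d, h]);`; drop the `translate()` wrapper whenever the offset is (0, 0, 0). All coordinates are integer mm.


translate([263, 242, 0]) cube([1701, 3110, 219]);


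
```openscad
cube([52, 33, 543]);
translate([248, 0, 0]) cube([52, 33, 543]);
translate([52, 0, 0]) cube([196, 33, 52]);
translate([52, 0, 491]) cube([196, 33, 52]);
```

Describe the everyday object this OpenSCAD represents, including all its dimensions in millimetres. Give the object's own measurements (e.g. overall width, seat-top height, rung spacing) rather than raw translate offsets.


A rectangular picture frame lying in the x–z plane (depth along y). The opening is 196 mm wide (x) by 439 mm tall (z), surrounded by a border 52 mm wide on all four sides. The frame is 33 mm deep and is made of two full-height vertical stiles with two horizontal rails fitted between them.


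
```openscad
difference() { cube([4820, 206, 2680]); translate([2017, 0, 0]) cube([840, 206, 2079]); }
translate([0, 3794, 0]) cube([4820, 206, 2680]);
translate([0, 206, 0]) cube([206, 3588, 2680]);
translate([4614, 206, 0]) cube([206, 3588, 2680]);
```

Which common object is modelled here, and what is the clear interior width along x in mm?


A single room. The interior width is 4408 mm.

Four walls enclosing a rectangle with a door in the front wall — a room. Outside width 4820 minus two 206 mm walls gives 4408 mm.


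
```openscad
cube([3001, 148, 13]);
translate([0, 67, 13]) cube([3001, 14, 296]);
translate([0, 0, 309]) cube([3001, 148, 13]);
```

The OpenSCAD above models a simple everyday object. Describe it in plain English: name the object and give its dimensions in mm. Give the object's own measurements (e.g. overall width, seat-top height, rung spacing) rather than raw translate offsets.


An I-beam lying along x, 3001 mm long. Overall section height 322 mm. Two flanges 148 mm wide (y) and 13 mm thick, one on the floor and one at the top; a web 14 mm thick runs between them, centred on the flange width.


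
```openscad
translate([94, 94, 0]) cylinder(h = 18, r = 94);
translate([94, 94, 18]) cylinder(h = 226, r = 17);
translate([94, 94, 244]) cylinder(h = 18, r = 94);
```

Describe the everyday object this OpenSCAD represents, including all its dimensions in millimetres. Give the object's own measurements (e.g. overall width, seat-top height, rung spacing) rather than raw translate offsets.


A spool: two coaxial disc flanges of radius 94 mm and thickness 18 mm, joined by a core cylinder of radius 17 mm and height 226 mm. The lower flange rests on z = 0 and the three cylinders share a vertical axis.


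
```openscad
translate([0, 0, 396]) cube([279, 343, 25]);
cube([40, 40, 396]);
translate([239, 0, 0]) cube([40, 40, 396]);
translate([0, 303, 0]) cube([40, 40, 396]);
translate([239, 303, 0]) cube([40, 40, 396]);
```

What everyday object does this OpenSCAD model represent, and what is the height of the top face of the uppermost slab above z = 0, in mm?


A stool. The seat height is 421 mm.

A 279×343×25 slab at z = 396 on four corner posts — a stool. The seat top is 396 + 25 = 421 mm.


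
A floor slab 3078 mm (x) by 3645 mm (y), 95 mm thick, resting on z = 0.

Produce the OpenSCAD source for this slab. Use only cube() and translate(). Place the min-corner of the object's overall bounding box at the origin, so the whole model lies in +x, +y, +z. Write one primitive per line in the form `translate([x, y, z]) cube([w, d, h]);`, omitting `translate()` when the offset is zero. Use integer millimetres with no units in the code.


cube([3078, 3645, 95]);


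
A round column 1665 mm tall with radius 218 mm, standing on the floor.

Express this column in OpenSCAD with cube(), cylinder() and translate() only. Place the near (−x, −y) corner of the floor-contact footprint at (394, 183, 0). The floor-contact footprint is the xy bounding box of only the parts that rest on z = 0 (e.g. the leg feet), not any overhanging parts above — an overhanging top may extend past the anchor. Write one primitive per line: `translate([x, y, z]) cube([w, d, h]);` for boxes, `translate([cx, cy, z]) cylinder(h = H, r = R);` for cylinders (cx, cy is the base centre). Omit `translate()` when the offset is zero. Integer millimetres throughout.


translate([612, 401, 0]) cylinder(h = 1665, r = 218);


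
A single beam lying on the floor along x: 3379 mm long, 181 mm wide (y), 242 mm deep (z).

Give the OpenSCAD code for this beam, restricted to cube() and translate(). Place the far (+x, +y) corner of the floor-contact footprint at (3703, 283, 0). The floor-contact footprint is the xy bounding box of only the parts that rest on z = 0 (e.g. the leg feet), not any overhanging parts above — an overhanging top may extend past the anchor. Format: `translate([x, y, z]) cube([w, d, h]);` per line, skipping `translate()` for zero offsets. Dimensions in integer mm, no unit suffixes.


translate([324, 102, 0]) cube([3379, 181, 242]);


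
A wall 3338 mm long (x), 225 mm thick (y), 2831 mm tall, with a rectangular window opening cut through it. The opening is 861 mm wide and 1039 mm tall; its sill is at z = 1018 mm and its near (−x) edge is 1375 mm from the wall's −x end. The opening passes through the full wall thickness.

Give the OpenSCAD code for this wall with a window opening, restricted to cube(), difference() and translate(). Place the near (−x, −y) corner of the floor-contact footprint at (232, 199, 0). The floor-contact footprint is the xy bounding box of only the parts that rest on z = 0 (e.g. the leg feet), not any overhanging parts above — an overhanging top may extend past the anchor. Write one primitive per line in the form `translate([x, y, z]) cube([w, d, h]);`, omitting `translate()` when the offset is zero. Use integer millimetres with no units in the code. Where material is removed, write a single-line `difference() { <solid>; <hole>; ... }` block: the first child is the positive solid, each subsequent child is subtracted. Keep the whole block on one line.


difference() { translate([232, 199, 0]) cube([3338, 225, 2831]); translate([1607, 199, 1018]) cube([861, 225, 1039]); }


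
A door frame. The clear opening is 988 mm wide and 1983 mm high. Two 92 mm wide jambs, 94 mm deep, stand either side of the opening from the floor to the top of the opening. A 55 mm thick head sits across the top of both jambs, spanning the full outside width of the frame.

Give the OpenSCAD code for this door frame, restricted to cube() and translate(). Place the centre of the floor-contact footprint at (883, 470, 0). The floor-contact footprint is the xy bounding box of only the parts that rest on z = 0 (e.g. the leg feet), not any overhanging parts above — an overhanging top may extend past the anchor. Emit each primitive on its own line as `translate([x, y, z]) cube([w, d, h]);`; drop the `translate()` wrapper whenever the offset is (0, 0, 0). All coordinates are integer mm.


translate([297, 423, 0]) cube([92, 94, 1983]);
translate([1377, 423, 0]) cube([92, 94, 1983]);
translate([297, 423, 1983]) cube([1172, 94, 55]);


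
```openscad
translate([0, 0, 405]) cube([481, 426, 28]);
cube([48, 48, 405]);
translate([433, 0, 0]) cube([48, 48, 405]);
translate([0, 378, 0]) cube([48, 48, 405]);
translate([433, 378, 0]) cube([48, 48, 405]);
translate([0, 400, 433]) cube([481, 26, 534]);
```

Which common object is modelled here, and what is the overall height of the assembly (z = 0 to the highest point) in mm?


A chair. The overall height is 967 mm.

A slab on four corner posts with a tall panel at the back — a chair. The seat slab sits at z = 405 with thickness 28, and the 534 mm backrest starts at the seat top, so the overall height is 405 + 28 + 534 = 967 mm.


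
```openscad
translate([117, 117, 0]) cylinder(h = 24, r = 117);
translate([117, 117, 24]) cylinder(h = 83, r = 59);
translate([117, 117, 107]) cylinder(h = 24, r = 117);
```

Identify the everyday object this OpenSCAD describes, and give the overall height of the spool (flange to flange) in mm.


A spool. The overall height is 131 mm.

Three coaxial cylinders, large–small–large — a spool. Two 24 mm flanges and a 83 mm core give 24 + 83 + 24 = 131 mm.


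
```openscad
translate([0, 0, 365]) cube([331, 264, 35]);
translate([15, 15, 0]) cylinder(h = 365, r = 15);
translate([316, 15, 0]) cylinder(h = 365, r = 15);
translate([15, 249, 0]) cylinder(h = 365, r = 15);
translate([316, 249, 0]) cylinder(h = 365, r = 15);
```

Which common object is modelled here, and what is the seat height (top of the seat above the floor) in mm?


A stool. The seat height is 400 mm.

A 331×264×35 slab at z = 365 on four corner cylinders — a stool. The seat top is 365 + 35 = 400 mm.


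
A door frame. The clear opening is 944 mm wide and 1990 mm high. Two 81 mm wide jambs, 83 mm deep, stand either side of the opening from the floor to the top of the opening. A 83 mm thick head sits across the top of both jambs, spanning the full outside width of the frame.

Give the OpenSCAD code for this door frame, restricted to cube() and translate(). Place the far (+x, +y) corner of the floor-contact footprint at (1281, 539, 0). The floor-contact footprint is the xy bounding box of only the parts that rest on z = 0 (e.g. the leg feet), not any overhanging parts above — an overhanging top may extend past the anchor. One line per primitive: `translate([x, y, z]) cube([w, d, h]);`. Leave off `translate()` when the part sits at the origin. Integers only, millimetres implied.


translate([175, 456, 0]) cube([81, 83, 1990]);
translate([1200, 456, 0]) cube([81, 83, 1990]);
translate([175, 456, 1990]) cube([1106, 83, 83]);


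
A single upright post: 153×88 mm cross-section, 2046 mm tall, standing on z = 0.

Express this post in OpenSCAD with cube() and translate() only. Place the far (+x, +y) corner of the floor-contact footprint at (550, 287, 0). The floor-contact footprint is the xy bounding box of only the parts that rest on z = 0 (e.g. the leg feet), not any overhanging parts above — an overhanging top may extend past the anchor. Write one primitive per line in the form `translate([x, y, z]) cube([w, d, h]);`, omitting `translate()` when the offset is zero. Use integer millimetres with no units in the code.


translate([397, 199, 0]) cube([153, 88, 2046]);


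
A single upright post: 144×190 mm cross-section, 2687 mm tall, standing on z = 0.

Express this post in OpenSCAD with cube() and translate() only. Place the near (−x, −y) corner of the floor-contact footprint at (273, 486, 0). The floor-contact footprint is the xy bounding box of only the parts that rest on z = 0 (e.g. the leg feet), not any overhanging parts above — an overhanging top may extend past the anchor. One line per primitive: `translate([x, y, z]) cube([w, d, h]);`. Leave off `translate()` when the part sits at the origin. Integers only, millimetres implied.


translate([273, 486, 0]) cube([144, 190, 2687]);


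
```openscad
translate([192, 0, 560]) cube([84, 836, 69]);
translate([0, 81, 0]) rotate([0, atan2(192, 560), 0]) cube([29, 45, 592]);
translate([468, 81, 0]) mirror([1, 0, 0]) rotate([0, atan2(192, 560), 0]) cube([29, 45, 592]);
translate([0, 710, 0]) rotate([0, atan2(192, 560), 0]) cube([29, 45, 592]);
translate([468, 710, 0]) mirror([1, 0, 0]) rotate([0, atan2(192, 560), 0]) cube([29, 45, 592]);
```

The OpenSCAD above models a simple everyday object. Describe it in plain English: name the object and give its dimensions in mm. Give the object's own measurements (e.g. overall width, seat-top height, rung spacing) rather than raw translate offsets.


A sawhorse. A 84×836×69 mm beam (x, y, z) sits on two A-frame leg pairs. Each pair is two raked legs of 29×45 mm section (45 mm along y) splaying symmetrically in x. Each leg rises 560 mm vertically over 192 mm of horizontal reach and is 592 mm long along its own axis. Every leg's outer bottom edge rests on the floor and its outer top edge meets a bottom edge of the beam — the left legs (tilting toward +x) meet the beam's −x bottom edge, the right legs (their mirror images, tilting toward −x) meet its +x bottom edge — so the leg tops tuck under the beam, the beam's underside is 560 mm above the floor, and the feet are 468 mm apart outside-to-outside with the beam centred between them. The two leg pairs are set in 81 mm from either end of the beam.


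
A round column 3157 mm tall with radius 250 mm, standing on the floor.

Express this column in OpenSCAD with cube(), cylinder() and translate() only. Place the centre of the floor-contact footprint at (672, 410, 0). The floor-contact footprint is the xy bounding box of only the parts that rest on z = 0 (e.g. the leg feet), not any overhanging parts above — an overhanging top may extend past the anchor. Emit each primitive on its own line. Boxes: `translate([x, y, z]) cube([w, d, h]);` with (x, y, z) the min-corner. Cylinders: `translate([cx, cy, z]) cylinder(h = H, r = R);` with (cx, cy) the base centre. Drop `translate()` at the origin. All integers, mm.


translate([672, 410, 0]) cylinder(h = 3157, r = 250);


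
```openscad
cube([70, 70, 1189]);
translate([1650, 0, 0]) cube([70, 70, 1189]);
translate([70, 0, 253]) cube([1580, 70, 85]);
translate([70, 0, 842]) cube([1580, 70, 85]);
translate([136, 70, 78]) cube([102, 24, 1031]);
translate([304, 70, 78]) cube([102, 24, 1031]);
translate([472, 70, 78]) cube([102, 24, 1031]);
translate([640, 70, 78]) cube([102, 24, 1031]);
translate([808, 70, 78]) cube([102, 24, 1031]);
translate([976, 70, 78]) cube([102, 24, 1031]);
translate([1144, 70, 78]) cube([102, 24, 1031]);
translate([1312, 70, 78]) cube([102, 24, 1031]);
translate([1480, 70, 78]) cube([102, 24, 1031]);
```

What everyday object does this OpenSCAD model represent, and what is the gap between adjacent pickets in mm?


A fence section. The picket gap is 66 mm.

Two posts, two rails, 9 pickets — a fence section. Span 1580 mm holds 9 pickets of 102 mm with 10 equal gaps: ⌊(1580 − 9·102) / 10⌋ = 66 mm.


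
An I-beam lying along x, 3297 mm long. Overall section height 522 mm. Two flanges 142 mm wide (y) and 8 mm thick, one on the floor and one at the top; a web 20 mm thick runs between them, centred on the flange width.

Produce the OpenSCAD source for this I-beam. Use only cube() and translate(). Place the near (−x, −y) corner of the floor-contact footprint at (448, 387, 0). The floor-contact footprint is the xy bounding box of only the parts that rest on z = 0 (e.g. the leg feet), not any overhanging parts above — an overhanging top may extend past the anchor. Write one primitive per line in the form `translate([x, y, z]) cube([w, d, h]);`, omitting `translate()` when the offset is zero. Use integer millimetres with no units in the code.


translate([448, 387, 0]) cube([3297, 142, 8]);
translate([448, 448, 8]) cube([3297, 20, 506]);
translate([448, 387, 514]) cube([3297, 142, 8]);


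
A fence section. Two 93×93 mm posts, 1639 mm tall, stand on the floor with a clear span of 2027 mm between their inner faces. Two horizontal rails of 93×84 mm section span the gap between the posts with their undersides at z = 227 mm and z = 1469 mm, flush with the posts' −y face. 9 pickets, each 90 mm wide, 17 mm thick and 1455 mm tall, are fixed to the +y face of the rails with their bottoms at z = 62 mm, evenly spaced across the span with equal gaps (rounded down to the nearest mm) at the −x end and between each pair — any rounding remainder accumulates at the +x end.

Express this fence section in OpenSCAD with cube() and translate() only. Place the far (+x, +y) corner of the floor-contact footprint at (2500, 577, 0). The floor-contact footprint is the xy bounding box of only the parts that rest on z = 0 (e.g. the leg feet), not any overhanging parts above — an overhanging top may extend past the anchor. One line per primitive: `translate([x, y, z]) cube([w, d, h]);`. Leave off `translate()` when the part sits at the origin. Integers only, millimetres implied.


translate([287, 484, 0]) cube([93, 93, 1639]);
translate([2407, 484, 0]) cube([93, 93, 1639]);
translate([380, 484, 227]) cube([2027, 93, 84]);
translate([380, 484, 1469]) cube([2027, 93, 84]);
translate([501, 577, 62]) cube([90, 17, 1455]);
translate([712, 577, 62]) cube([90, 17, 1455]);
translate([923, 577, 62]) cube([90, 17, 1455]);
translate([1134, 577, 62]) cube([90, 17, 1455]);
translate([1345, 577, 62]) cube([90, 17, 1455]);
translate([1556, 577, 62]) cube([90, 17, 1455]);
translate([1767, 577, 62]) cube([90, 17, 1455]);
translate([1978, 577, 62]) cube([90, 17, 1455]);
translate([2189, 577, 62]) cube([90, 17, 1455]);
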